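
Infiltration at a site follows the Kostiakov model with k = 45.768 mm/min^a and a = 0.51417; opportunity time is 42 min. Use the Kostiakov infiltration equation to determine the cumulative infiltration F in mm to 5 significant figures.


Approach: apply the Kostiakov infiltration equation, F = k*t^a.
F = 45.768 * 42^0.51417 = 312.74 mm
Therefore the cumulative infiltration F = 312.74 mm.


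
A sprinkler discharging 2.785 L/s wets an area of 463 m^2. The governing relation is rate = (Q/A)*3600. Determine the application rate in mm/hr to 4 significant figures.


rate = (2.785 / 463) * 3600 = 21.65 mm/hr
Therefore the application rate = 21.65 mm/hr.


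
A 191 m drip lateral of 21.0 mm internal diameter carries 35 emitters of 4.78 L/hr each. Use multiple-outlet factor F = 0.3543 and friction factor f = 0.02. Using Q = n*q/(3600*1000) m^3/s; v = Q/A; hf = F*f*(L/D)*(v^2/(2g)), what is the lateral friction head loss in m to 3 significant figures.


Q = 35*4.78/(3600*1000) = 4.6472e-05 m^3/s
A = pi*(21.0e-3/2)^2 = 3.4636e-04 m^2, so v = Q/A = 0.13417 m/s
hf = 0.3543*0.02*(191/0.0210)*(0.13417^2/(2*9.81)) = 0.0591 m
Therefore the lateral friction head loss = 0.0591 m.


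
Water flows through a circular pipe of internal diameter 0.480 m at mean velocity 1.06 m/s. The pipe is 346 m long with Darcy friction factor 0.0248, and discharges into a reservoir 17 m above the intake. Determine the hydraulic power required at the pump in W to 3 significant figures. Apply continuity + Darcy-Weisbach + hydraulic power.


Approach: apply continuity + Darcy-Weisbach + hydraulic power, Q = A*v; hf = f*(L/D)*(v^2/(2g)); H = static + hf; P = rho*g*Q*H.
Step 1 — flow rate (continuity, Q = A*v):
  A = pi*(0.480/2)^2 = 0.18096 m^2
  Q = 0.18096 * 1.06 = 0.19181 m^3/s
Step 2 — friction head loss (Darcy-Weisbach):
  hf = 0.0248 * (346/0.480) * (1.06^2 / (2*9.81))
  hf = 1.0238 m
Step 3 — total head: H = 17 + 1.0238 = 18.024 m
Step 4 — hydraulic power (P = rho*g*Q*H):
  P = 1000 * 9.81 * 0.19181 * 18.024 = 33900 W
Therefore the hydraulic power required at the pump = 33900 W.


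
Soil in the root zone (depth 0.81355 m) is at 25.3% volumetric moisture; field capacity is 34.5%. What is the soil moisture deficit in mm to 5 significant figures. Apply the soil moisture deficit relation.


Approach: apply the soil moisture deficit relation, SMD = (FC - theta)/100 * depth * 1000.
SMD = (34.5 - 25.3)/100 * 0.81355 * 1000 = 74.847 mm
Therefore the soil moisture deficit = 74.847 mm.


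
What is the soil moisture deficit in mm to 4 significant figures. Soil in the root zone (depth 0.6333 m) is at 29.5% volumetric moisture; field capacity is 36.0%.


Approach: apply the soil moisture deficit relation, SMD = (FC - theta)/100 * depth * 1000.
SMD = (36.0 - 29.5)/100 * 0.6333 * 1000 = 41.16 mm
Therefore the soil moisture deficit = 41.16 mm.


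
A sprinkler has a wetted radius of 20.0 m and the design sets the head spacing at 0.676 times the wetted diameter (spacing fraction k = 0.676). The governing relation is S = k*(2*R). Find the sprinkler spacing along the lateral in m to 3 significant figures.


S = 0.676 * (2 * 20.0) = 27.0 m
Therefore the sprinkler spacing along the lateral = 27.0 m.


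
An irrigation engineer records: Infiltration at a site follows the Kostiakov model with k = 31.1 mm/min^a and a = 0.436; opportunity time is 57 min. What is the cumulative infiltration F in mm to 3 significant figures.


Approach: apply the Kostiakov infiltration equation, F = k*t^a.
F = 31.1 * 57^0.436 = 181 mm
Therefore the cumulative infiltration F = 181 mm.


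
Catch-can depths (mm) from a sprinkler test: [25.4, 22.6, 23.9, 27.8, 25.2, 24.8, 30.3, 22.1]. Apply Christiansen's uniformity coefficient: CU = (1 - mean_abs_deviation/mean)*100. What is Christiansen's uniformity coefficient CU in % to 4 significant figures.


mean = 25.2625 mm
mean |d_i - mean| = 1.92812 mm
CU = (1 - 1.92812/25.2625)*100 = 92.37 %
Therefore Christiansen's uniformity coefficient CU = 92.37 %.


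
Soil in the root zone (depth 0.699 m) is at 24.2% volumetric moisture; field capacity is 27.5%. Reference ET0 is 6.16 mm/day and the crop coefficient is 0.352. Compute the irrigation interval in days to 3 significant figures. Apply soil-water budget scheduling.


Approach: apply soil-water budget scheduling, SMD = (FC-theta)/100*depth*1000; ETc = ET0*Kc; interval = SMD/ETc.
Step 1 — soil moisture deficit:
  SMD = (27.5 - 24.2)/100 * 0.699 * 1000 = 23.067 mm
Step 2 — daily crop ET (ETc = ET0*Kc):
  ETc = 6.16 * 0.352 = 2.1683 mm/day
Step 3 — irrigation interval (SMD/ETc):
  interval = 23.067 / 2.1683 = 10.6 days
Therefore the irrigation interval = 10.6 days.


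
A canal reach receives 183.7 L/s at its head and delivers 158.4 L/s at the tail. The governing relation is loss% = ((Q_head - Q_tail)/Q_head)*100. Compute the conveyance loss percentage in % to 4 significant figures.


loss = ((183.7 - 158.4)/183.7)*100 = 13.77 %
Therefore the conveyance loss percentage = 13.77 %.


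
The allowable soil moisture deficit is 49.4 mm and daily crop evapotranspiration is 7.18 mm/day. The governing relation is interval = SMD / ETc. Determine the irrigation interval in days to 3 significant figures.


interval = 49.4 / 7.18 = 6.88 days
Therefore the irrigation interval = 6.88 days.


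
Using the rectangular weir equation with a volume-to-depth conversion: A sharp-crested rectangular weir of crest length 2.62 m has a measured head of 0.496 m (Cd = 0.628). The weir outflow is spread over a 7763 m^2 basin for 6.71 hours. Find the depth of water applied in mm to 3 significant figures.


Approach: apply the rectangular weir equation with a volume-to-depth conversion, Q = (2/3)*Cd*L*sqrt(2g)*H^1.5; d = Q*t/A * 1000.
Step 1 — weir discharge:
  Q = (2/3)*0.628*2.62*sqrt(2*9.81)*0.496^1.5 = 1.6972 m^3/s
Step 2 — volume: V = 1.6972 * 6.71*3600 = 40998 m^3
Step 3 — depth: d = V/A * 1000 = 40998/7763 * 1000 = 5280 mm
Therefore the depth of water applied = 5280 mm.


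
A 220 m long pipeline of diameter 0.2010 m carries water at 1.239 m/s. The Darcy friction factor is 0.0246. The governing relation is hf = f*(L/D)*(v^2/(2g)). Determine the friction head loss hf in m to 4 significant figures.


hf = 0.0246 * (220/0.2010) * (1.239^2 / (2*9.81))
hf = 2.107 m
Therefore the friction head loss hf = 2.107 m.


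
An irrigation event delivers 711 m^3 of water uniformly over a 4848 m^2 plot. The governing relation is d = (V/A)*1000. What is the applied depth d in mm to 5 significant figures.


d = (711 / 4848) * 1000 = 146.66 mm
Therefore the applied depth d = 146.66 mm.


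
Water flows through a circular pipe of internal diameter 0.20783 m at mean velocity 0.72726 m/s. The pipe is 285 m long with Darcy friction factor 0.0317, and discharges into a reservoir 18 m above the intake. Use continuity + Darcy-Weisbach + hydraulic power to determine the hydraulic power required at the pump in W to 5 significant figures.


Approach: apply continuity + Darcy-Weisbach + hydraulic power, Q = A*v; hf = f*(L/D)*(v^2/(2g)); H = static + hf; P = rho*g*Q*H.
Step 1 — flow rate (continuity, Q = A*v):
  A = pi*(0.20783/2)^2 = 0.03392395 m^2
  Q = 0.03392395 * 0.72726 = 0.02467153 m^3/s
Step 2 — friction head loss (Darcy-Weisbach):
  hf = 0.0317 * (285/0.20783) * (0.72726^2 / (2*9.81))
  hf = 1.171861 m
Step 3 — total head: H = 18 + 1.171861 = 19.17186 m
Step 4 — hydraulic power (P = rho*g*Q*H):
  P = 1000 * 9.81 * 0.02467153 * 19.17186 = 4640.1 W
Therefore the hydraulic power required at the pump = 4640.1 W.


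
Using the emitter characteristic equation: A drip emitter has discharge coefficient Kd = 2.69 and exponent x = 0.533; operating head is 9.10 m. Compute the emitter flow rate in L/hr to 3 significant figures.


Approach: apply the emitter characteristic equation, q = Kd * h^x.
q = 2.69 * 9.10^0.533 = 8.73 L/hr
Therefore the emitter flow rate = 8.73 L/hr.


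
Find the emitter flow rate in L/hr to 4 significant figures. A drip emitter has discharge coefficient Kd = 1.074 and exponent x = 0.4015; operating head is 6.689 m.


Approach: apply the emitter characteristic equation, q = Kd * h^x.
q = 1.074 * 6.689^0.4015 = 2.303 L/hr
Therefore the emitter flow rate = 2.303 L/hr.


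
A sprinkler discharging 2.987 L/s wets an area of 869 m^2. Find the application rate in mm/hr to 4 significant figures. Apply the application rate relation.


Approach: apply the application rate relation, rate = (Q/A)*3600.
rate = (2.987 / 869) * 3600 = 12.37 mm/hr
Therefore the application rate = 12.37 mm/hr.


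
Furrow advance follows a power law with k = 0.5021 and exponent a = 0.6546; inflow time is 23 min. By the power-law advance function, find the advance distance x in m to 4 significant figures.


Approach: apply the power-law advance function, x = k*t^a.
x = 0.5021 * 23^0.6546 = 3.910 m
Therefore the advance distance x = 3.910 m.


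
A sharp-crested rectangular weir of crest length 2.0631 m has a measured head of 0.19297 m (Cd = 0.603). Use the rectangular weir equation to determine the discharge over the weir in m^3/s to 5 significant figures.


Approach: apply the rectangular weir equation, Q = (2/3)*Cd*L*sqrt(2g)*H^1.5.
Q = (2/3)*0.603*2.0631*sqrt(2*9.81)*0.19297^1.5 = 0.31141 m^3/s
Therefore the discharge over the weir = 0.31141 m^3/s.


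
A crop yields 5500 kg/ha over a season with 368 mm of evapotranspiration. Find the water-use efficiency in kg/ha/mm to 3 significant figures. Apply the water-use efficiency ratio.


Approach: apply the water-use efficiency ratio, WUE = yield/ET.
WUE = 5500 / 368 = 14.9 kg/ha/mm
Therefore the water-use efficiency = 14.9 kg/ha/mm.


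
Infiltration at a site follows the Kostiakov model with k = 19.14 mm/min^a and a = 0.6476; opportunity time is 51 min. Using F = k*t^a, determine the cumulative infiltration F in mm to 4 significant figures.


F = 19.14 * 51^0.6476 = 244.2 mm
Therefore the cumulative infiltration F = 244.2 mm.


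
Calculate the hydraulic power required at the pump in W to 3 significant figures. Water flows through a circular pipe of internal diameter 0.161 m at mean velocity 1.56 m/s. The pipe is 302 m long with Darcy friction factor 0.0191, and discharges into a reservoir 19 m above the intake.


Approach: apply continuity + Darcy-Weisbach + hydraulic power, Q = A*v; hf = f*(L/D)*(v^2/(2g)); H = static + hf; P = rho*g*Q*H.
Step 1 — flow rate (continuity, Q = A*v):
  A = pi*(0.161/2)^2 = 0.020358 m^2
  Q = 0.020358 * 1.56 = 0.031759 m^3/s
Step 2 — friction head loss (Darcy-Weisbach):
  hf = 0.0191 * (302/0.161) * (1.56^2 / (2*9.81))
  hf = 4.4439 m
Step 3 — total head: H = 19 + 4.4439 = 23.444 m
Step 4 — hydraulic power (P = rho*g*Q*H):
  P = 1000 * 9.81 * 0.031759 * 23.444 = 7300 W
Therefore the hydraulic power required at the pump = 7300 W.


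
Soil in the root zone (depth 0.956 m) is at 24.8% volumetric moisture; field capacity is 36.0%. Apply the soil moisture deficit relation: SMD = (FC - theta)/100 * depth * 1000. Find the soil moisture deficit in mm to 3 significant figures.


SMD = (36.0 - 24.8)/100 * 0.956 * 1000 = 107 mm
Therefore the soil moisture deficit = 107 mm.


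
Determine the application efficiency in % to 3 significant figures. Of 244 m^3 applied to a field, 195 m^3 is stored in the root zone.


Approach: apply the application efficiency ratio, Ea = (stored/applied)*100.
Ea = (195/244)*100 = 79.9 %
Therefore the application efficiency = 79.9 %.


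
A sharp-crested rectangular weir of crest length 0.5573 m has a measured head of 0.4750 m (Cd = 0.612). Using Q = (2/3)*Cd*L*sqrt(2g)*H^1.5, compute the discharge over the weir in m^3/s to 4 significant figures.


Q = (2/3)*0.612*0.5573*sqrt(2*9.81)*0.4750^1.5 = 0.3297 m^3/s
Therefore the discharge over the weir = 0.3297 m^3/s.


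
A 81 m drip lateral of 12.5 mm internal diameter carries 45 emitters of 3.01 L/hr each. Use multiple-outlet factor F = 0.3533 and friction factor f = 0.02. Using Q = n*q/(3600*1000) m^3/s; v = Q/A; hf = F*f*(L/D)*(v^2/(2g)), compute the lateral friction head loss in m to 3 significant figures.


Q = 45*3.01/(3600*1000) = 3.7625e-05 m^3/s
A = pi*(12.5e-3/2)^2 = 1.2272e-04 m^2, so v = Q/A = 0.30660 m/s
hf = 0.3533*0.02*(81/0.0125)*(0.30660^2/(2*9.81)) = 0.219 m
Therefore the lateral friction head loss = 0.219 m.


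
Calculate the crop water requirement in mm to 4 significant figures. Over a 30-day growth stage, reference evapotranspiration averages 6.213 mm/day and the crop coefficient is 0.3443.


Approach: apply the crop water requirement relation, CWR = ET0 * Kc * days.
CWR = 6.213 * 0.3443 * 30 = 64.17 mm
Therefore the crop water requirement = 64.17 mm.


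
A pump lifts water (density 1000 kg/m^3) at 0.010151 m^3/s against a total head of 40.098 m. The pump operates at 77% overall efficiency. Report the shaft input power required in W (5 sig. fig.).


Approach: apply hydraulic power then efficiency conversion, P = rho*g*Q*H; P_in = P/eta.
Step 1 — hydraulic power (P = rho*g*Q*H):
  P = 1000 * 9.81 * 0.010151 * 40.098 = 3993.011 W
Step 2 — input power: P_in = P/eta = 3993.011 / 0.77 = 5185.7 W
Therefore the shaft input power required = 5185.7 W.


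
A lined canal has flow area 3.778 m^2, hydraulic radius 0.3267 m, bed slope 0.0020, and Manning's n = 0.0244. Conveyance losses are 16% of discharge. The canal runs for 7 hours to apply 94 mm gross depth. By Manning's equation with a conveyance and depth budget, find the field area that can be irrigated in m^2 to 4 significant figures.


Approach: apply Manning's equation with a conveyance and depth budget, Q = (1/n)*A*R^(2/3)*S^(1/2); Q_field = Q*(1-loss); Area = Q_field*t/(d/1000).
Step 1 — canal discharge (Manning's equation):
  Q = (1/0.0244) * 3.778 * 0.3267^(2/3) * 0.0020^(1/2) = 3.28463 m^3/s
Step 2 — delivered flow: Q_field = 3.28463*(1 - 16/100) = 2.75909 m^3/s
Step 3 — volume delivered: V = 2.75909 * 7*3600 = 69529.1 m^3
Step 4 — area served: A = V / (depth/1000) = 69529.1 / 0.094 = 739700 m^2
Therefore the field area that can be irrigated = 739700 m^2.


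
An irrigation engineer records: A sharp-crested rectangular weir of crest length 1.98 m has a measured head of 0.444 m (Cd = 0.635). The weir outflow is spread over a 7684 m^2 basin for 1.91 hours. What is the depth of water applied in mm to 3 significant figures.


Approach: apply the rectangular weir equation with a volume-to-depth conversion, Q = (2/3)*Cd*L*sqrt(2g)*H^1.5; d = Q*t/A * 1000.
Step 1 — weir discharge:
  Q = (2/3)*0.635*1.98*sqrt(2*9.81)*0.444^1.5 = 1.0984 m^3/s
Step 2 — volume: V = 1.0984 * 1.91*3600 = 7552.8 m^3
Step 3 — depth: d = V/A * 1000 = 7552.8/7684 * 1000 = 983 mm
Therefore the depth of water applied = 983 mm.


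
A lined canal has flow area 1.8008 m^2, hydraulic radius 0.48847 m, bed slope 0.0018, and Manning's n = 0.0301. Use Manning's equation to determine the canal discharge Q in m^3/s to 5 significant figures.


Approach: apply Manning's equation, Q = (1/n)*A*R^(2/3)*S^(1/2).
Q = (1/0.0301) * 1.8008 * 0.48847^(2/3) * 0.0018^(1/2) = 1.5743 m^3/s
Therefore the canal discharge Q = 1.5743 m^3/s.


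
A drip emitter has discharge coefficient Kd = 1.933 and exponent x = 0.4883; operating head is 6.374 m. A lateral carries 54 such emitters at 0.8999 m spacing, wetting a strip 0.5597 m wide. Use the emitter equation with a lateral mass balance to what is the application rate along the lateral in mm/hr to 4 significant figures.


Approach: apply the emitter equation with a lateral mass balance, q = Kd*h^x; Q = n*q; rate = Q/(n*spacing*width).
Step 1 — single emitter flow (q = Kd*h^x):
  q = 1.933 * 6.374^0.4883 = 4.77558 L/hr
Step 2 — total lateral flow: Q = 54 * 4.77558 = 257.881 L/hr
Step 3 — wetted area: A = 54 * 0.8999 * 0.5597 = 27.1984 m^2
Step 4 — application rate: Q/A = 257.881/27.1984 = 9.481 mm/hr
Therefore the application rate along the lateral = 9.481 mm/hr.


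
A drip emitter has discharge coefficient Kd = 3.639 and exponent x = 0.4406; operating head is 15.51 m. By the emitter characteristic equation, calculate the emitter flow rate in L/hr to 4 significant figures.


Approach: apply the emitter characteristic equation, q = Kd * h^x.
q = 3.639 * 15.51^0.4406 = 12.18 L/hr
Therefore the emitter flow rate = 12.18 L/hr.


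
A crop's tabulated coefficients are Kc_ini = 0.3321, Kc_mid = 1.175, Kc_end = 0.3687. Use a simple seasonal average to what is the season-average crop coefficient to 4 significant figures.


Approach: apply a simple seasonal average, Kc_avg = (Kc_ini + Kc_mid + Kc_end)/3.
Kc_avg = (0.3321 + 1.175 + 0.3687)/3 = 0.6253
Therefore the season-average crop coefficient = 0.6253.


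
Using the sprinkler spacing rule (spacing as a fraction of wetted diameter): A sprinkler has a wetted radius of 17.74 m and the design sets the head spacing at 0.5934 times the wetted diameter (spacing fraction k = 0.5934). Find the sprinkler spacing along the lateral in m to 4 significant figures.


Approach: apply the sprinkler spacing rule (spacing as a fraction of wetted diameter), S = k*(2*R).
S = 0.5934 * (2 * 17.74) = 21.05 m
Therefore the sprinkler spacing along the lateral = 21.05 m.


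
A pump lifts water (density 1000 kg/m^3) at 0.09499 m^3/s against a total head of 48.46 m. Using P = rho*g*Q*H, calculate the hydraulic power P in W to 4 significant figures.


P = 1000 * 9.81 * 0.09499 * 48.46 = 45160 W
Therefore the hydraulic power P = 45160 W.


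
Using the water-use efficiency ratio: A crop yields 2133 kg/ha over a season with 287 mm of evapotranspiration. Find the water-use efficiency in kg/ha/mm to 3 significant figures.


Approach: apply the water-use efficiency ratio, WUE = yield/ET.
WUE = 2133 / 287 = 7.43 kg/ha/mm
Therefore the water-use efficiency = 7.43 kg/ha/mm.


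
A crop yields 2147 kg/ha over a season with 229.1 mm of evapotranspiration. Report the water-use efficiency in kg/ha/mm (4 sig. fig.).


Approach: apply the water-use efficiency ratio, WUE = yield/ET.
WUE = 2147 / 229.1 = 9.371 kg/ha/mm
Therefore the water-use efficiency = 9.371 kg/ha/mm.


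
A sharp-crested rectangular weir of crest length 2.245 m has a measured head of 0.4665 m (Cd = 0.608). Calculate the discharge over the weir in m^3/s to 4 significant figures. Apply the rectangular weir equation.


Approach: apply the rectangular weir equation, Q = (2/3)*Cd*L*sqrt(2g)*H^1.5.
Q = (2/3)*0.608*2.245*sqrt(2*9.81)*0.4665^1.5 = 1.284 m^3/s
Therefore the discharge over the weir = 1.284 m^3/s.


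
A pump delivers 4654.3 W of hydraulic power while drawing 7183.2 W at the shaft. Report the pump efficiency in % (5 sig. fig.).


Approach: apply the efficiency ratio, eta = (P_out/P_in)*100.
eta = (4654.3 / 7183.2) * 100 = 64.794 %
Therefore the pump efficiency = 64.794 %.


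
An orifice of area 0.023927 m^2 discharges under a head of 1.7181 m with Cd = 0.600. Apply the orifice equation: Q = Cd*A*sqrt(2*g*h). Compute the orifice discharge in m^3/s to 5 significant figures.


Q = 0.600 * 0.023927 * sqrt(2*9.81*1.7181) = 0.083351 m^3/s
Therefore the orifice discharge = 0.083351 m^3/s.


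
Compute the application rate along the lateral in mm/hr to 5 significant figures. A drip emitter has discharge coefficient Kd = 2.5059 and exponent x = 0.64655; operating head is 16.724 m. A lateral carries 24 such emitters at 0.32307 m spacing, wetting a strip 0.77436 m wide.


Approach: apply the emitter equation with a lateral mass balance, q = Kd*h^x; Q = n*q; rate = Q/(n*spacing*width).
Step 1 — single emitter flow (q = Kd*h^x):
  q = 2.5059 * 16.724^0.64655 = 15.48511 L/hr
Step 2 — total lateral flow: Q = 24 * 15.48511 = 371.6427 L/hr
Step 3 — wetted area: A = 24 * 0.32307 * 0.77436 = 6.004140 m^2
Step 4 — application rate: Q/A = 371.6427/6.004140 = 61.898 mm/hr
Therefore the application rate along the lateral = 61.898 mm/hr.


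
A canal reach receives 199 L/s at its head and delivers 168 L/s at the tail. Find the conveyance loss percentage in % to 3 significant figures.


Approach: apply the conveyance loss ratio, loss% = ((Q_head - Q_tail)/Q_head)*100.
loss = ((199 - 168)/199)*100 = 15.6 %
Therefore the conveyance loss percentage = 15.6 %.


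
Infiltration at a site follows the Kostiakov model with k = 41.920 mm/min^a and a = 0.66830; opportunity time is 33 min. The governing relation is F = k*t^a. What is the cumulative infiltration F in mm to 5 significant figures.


F = 41.920 * 33^0.66830 = 433.75 mm
Therefore the cumulative infiltration F = 433.75 mm.


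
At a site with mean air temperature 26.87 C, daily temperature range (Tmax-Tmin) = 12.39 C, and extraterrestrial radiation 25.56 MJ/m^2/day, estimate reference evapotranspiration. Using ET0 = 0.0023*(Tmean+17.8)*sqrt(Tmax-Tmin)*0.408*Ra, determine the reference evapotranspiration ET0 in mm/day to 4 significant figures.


ET0 = 0.0023*(26.87+17.8)*sqrt(12.39)*0.408*25.56 = 3.771 mm/day
Therefore the reference evapotranspiration ET0 = 3.771 mm/day.


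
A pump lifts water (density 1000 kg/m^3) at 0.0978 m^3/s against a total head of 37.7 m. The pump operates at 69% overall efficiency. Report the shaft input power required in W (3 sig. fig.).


Approach: apply hydraulic power then efficiency conversion, P = rho*g*Q*H; P_in = P/eta.
Step 1 — hydraulic power (P = rho*g*Q*H):
  P = 1000 * 9.81 * 0.0978 * 37.7 = 36170 W
Step 2 — input power: P_in = P/eta = 36170 / 0.69 = 52400 W
Therefore the shaft input power required = 52400 W.


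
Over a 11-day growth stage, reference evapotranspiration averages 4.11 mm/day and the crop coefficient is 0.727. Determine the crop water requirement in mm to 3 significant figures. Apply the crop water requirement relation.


Approach: apply the crop water requirement relation, CWR = ET0 * Kc * days.
CWR = 4.11 * 0.727 * 11 = 32.9 mm
Therefore the crop water requirement = 32.9 mm.


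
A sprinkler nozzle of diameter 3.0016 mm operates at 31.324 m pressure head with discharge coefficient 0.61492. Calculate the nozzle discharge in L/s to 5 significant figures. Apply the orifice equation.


Approach: apply the orifice equation, Q = Cd*A*sqrt(2*g*h), A = pi*(d/2)^2.
A = pi*(3.0016e-3/2)^2 = 7.076125e-06 m^2
Q = 0.61492 * 7.076125e-06 * sqrt(2*9.81*31.324) * 1000 = 0.10787 L/s
Therefore the nozzle discharge = 0.10787 L/s.


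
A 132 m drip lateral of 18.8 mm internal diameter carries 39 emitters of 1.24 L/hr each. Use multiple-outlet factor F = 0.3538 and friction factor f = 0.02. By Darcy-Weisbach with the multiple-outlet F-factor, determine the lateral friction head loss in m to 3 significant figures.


Approach: apply Darcy-Weisbach with the multiple-outlet F-factor, Q = n*q/(3600*1000) m^3/s; v = Q/A; hf = F*f*(L/D)*(v^2/(2g)).
Q = 39*1.24/(3600*1000) = 1.3433e-05 m^3/s
A = pi*(18.8e-3/2)^2 = 2.7759e-04 m^2, so v = Q/A = 0.048393 m/s
hf = 0.3538*0.02*(132/0.0188)*(0.048393^2/(2*9.81)) = 0.00593 m
Therefore the lateral friction head loss = 0.00593 m.


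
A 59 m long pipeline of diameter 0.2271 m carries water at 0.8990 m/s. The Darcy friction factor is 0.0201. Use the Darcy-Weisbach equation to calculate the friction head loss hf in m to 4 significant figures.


Approach: apply the Darcy-Weisbach equation, hf = f*(L/D)*(v^2/(2g)).
hf = 0.0201 * (59/0.2271) * (0.8990^2 / (2*9.81))
hf = 0.2151 m
Therefore the friction head loss hf = 0.2151 m.


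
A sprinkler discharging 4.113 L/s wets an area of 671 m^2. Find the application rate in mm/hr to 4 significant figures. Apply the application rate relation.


Approach: apply the application rate relation, rate = (Q/A)*3600.
rate = (4.113 / 671) * 3600 = 22.07 mm/hr
Therefore the application rate = 22.07 mm/hr.


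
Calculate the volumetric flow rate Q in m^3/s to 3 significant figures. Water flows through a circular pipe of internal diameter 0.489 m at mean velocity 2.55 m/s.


Approach: apply the continuity equation for pipe flow, Q = A * v with A = pi*(D/2)^2.
A = pi*(0.489/2)^2 = 0.18781 m^2
Q = 0.18781 * 2.55 = 0.479 m^3/s
Therefore the volumetric flow rate Q = 0.479 m^3/s.


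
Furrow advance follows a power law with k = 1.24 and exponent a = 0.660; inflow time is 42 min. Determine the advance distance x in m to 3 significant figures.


Approach: apply the power-law advance function, x = k*t^a.
x = 1.24 * 42^0.660 = 14.6 m
Therefore the advance distance x = 14.6 m.


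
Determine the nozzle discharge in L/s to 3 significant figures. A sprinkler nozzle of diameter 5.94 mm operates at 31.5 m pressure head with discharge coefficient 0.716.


Approach: apply the orifice equation, Q = Cd*A*sqrt(2*g*h), A = pi*(d/2)^2.
A = pi*(5.94e-3/2)^2 = 2.7712e-05 m^2
Q = 0.716 * 2.7712e-05 * sqrt(2*9.81*31.5) * 1000 = 0.493 L/s
Therefore the nozzle discharge = 0.493 L/s.


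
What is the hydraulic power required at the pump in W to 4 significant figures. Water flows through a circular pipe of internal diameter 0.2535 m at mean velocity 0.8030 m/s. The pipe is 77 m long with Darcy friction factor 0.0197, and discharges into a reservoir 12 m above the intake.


Approach: apply continuity + Darcy-Weisbach + hydraulic power, Q = A*v; hf = f*(L/D)*(v^2/(2g)); H = static + hf; P = rho*g*Q*H.
Step 1 — flow rate (continuity, Q = A*v):
  A = pi*(0.2535/2)^2 = 0.0504715 m^2
  Q = 0.0504715 * 0.8030 = 0.0405286 m^3/s
Step 2 — friction head loss (Darcy-Weisbach):
  hf = 0.0197 * (77/0.2535) * (0.8030^2 / (2*9.81))
  hf = 0.196658 m
Step 3 — total head: H = 12 + 0.196658 = 12.1967 m
Step 4 — hydraulic power (P = rho*g*Q*H):
  P = 1000 * 9.81 * 0.0405286 * 12.1967 = 4849 W
Therefore the hydraulic power required at the pump = 4849 W.


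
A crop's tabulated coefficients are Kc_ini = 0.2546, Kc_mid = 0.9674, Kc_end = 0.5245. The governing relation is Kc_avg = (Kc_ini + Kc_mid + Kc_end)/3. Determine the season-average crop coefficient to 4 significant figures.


Kc_avg = (0.2546 + 0.9674 + 0.5245)/3 = 0.5822
Therefore the season-average crop coefficient = 0.5822.


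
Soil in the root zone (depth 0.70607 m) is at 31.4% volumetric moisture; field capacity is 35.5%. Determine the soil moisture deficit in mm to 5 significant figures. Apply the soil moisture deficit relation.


Approach: apply the soil moisture deficit relation, SMD = (FC - theta)/100 * depth * 1000.
SMD = (35.5 - 31.4)/100 * 0.70607 * 1000 = 28.949 mm
Therefore the soil moisture deficit = 28.949 mm.


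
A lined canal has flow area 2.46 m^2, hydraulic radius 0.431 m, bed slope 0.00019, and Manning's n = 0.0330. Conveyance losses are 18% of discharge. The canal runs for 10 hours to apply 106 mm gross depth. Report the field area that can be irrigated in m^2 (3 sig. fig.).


Approach: apply Manning's equation with a conveyance and depth budget, Q = (1/n)*A*R^(2/3)*S^(1/2); Q_field = Q*(1-loss); Area = Q_field*t/(d/1000).
Step 1 — canal discharge (Manning's equation):
  Q = (1/0.0330) * 2.46 * 0.431^(2/3) * 0.00019^(1/2) = 0.58629 m^3/s
Step 2 — delivered flow: Q_field = 0.58629*(1 - 18/100) = 0.48076 m^3/s
Step 3 — volume delivered: V = 0.48076 * 10*3600 = 17307 m^3
Step 4 — area served: A = V / (depth/1000) = 17307 / 0.106 = 163000 m^2
Therefore the field area that can be irrigated = 163000 m^2.


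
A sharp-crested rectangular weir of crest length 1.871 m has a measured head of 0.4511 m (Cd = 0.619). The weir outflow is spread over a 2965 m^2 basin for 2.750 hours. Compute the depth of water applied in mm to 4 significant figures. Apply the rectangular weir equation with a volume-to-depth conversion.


Approach: apply the rectangular weir equation with a volume-to-depth conversion, Q = (2/3)*Cd*L*sqrt(2g)*H^1.5; d = Q*t/A * 1000.
Step 1 — weir discharge:
  Q = (2/3)*0.619*1.871*sqrt(2*9.81)*0.4511^1.5 = 1.03617 m^3/s
Step 2 — volume: V = 1.03617 * 2.750*3600 = 10258.1 m^3
Step 3 — depth: d = V/A * 1000 = 10258.1/2965 * 1000 = 3460 mm
Therefore the depth of water applied = 3460 mm.


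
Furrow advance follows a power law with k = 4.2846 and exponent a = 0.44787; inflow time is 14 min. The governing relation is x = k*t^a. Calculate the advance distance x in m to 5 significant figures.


x = 4.2846 * 14^0.44787 = 13.971 m
Therefore the advance distance x = 13.971 m.


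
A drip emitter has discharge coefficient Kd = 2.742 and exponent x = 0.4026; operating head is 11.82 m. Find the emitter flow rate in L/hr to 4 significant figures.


Approach: apply the emitter characteristic equation, q = Kd * h^x.
q = 2.742 * 11.82^0.4026 = 7.411 L/hr
Therefore the emitter flow rate = 7.411 L/hr.


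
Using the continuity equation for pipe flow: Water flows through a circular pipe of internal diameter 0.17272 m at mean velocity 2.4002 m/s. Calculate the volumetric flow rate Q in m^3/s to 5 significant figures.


Approach: apply the continuity equation for pipe flow, Q = A * v with A = pi*(D/2)^2.
A = pi*(0.17272/2)^2 = 0.02343015 m^2
Q = 0.02343015 * 2.4002 = 0.056237 m^3/s
Therefore the volumetric flow rate Q = 0.056237 m^3/s.


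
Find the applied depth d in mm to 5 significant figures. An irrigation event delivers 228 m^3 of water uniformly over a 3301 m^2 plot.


Approach: apply depth from volume over area, d = (V/A)*1000.
d = (228 / 3301) * 1000 = 69.070 mm
Therefore the applied depth d = 69.070 mm.


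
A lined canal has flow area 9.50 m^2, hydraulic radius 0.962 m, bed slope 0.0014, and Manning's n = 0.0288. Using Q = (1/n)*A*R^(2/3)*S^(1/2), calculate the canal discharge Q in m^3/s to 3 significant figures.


Q = (1/0.0288) * 9.50 * 0.962^(2/3) * 0.0014^(1/2) = 12.0 m^3/s
Therefore the canal discharge Q = 12.0 m^3/s.


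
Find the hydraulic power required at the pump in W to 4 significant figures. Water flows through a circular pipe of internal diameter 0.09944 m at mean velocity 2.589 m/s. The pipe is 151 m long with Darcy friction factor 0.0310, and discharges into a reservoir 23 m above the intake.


Approach: apply continuity + Darcy-Weisbach + hydraulic power, Q = A*v; hf = f*(L/D)*(v^2/(2g)); H = static + hf; P = rho*g*Q*H.
Step 1 — flow rate (continuity, Q = A*v):
  A = pi*(0.09944/2)^2 = 0.00776626 m^2
  Q = 0.00776626 * 2.589 = 0.0201069 m^3/s
Step 2 — friction head loss (Darcy-Weisbach):
  hf = 0.0310 * (151/0.09944) * (2.589^2 / (2*9.81))
  hf = 16.0821 m
Step 3 — total head: H = 23 + 16.0821 = 39.0821 m
Step 4 — hydraulic power (P = rho*g*Q*H):
  P = 1000 * 9.81 * 0.0201069 * 39.0821 = 7709 W
Therefore the hydraulic power required at the pump = 7709 W.


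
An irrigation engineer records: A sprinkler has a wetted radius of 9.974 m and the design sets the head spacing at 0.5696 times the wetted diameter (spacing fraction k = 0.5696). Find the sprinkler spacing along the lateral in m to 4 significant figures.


Approach: apply the sprinkler spacing rule (spacing as a fraction of wetted diameter), S = k*(2*R).
S = 0.5696 * (2 * 9.974) = 11.36 m
Therefore the sprinkler spacing along the lateral = 11.36 m.


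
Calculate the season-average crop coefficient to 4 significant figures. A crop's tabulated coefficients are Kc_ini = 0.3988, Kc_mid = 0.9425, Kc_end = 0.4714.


Approach: apply a simple seasonal average, Kc_avg = (Kc_ini + Kc_mid + Kc_end)/3.
Kc_avg = (0.3988 + 0.9425 + 0.4714)/3 = 0.6042
Therefore the season-average crop coefficient = 0.6042.


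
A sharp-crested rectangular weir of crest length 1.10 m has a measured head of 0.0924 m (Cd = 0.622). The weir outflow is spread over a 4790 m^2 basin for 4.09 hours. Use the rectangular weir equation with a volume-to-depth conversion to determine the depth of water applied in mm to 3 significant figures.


Approach: apply the rectangular weir equation with a volume-to-depth conversion, Q = (2/3)*Cd*L*sqrt(2g)*H^1.5; d = Q*t/A * 1000.
Step 1 — weir discharge:
  Q = (2/3)*0.622*1.10*sqrt(2*9.81)*0.0924^1.5 = 0.056748 m^3/s
Step 2 — volume: V = 0.056748 * 4.09*3600 = 835.56 m^3
Step 3 — depth: d = V/A * 1000 = 835.56/4790 * 1000 = 174 mm
Therefore the depth of water applied = 174 mm.


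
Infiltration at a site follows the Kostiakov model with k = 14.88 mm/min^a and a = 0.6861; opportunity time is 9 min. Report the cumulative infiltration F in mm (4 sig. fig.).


Approach: apply the Kostiakov infiltration equation, F = k*t^a.
F = 14.88 * 9^0.6861 = 67.19 mm
Therefore the cumulative infiltration F = 67.19 mm.


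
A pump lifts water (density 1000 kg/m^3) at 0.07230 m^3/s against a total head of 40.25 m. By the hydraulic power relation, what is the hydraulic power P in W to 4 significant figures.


Approach: apply the hydraulic power relation, P = rho*g*Q*H.
P = 1000 * 9.81 * 0.07230 * 40.25 = 28550 W
Therefore the hydraulic power P = 28550 W.


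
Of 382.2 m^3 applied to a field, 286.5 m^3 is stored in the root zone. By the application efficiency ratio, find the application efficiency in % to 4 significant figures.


Approach: apply the application efficiency ratio, Ea = (stored/applied)*100.
Ea = (286.5/382.2)*100 = 74.96 %
Therefore the application efficiency = 74.96 %.


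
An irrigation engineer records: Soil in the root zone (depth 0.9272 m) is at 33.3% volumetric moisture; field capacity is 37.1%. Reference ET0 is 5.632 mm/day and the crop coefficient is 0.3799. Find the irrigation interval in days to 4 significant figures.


Approach: apply soil-water budget scheduling, SMD = (FC-theta)/100*depth*1000; ETc = ET0*Kc; interval = SMD/ETc.
Step 1 — soil moisture deficit:
  SMD = (37.1 - 33.3)/100 * 0.9272 * 1000 = 35.2336 mm
Step 2 — daily crop ET (ETc = ET0*Kc):
  ETc = 5.632 * 0.3799 = 2.13960 mm/day
Step 3 — irrigation interval (SMD/ETc):
  interval = 35.2336 / 2.13960 = 16.47 days
Therefore the irrigation interval = 16.47 days.


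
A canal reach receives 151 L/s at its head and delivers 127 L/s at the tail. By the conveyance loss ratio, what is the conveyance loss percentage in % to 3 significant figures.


Approach: apply the conveyance loss ratio, loss% = ((Q_head - Q_tail)/Q_head)*100.
loss = ((151 - 127)/151)*100 = 15.9 %
Therefore the conveyance loss percentage = 15.9 %.


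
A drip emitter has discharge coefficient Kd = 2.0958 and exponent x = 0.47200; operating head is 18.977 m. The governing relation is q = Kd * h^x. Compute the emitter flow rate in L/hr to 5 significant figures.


q = 2.0958 * 18.977^0.47200 = 8.4076 L/hr
Therefore the emitter flow rate = 8.4076 L/hr.


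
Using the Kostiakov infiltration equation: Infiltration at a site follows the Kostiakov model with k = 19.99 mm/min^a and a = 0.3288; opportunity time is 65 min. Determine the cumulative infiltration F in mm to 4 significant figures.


Approach: apply the Kostiakov infiltration equation, F = k*t^a.
F = 19.99 * 65^0.3288 = 78.87 mm
Therefore the cumulative infiltration F = 78.87 mm.


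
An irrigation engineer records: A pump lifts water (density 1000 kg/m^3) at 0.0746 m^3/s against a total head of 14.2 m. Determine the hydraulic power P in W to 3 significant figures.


Approach: apply the hydraulic power relation, P = rho*g*Q*H.
P = 1000 * 9.81 * 0.0746 * 14.2 = 10400 W
Therefore the hydraulic power P = 10400 W.


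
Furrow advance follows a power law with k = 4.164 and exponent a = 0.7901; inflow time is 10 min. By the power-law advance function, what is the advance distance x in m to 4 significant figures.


Approach: apply the power-law advance function, x = k*t^a.
x = 4.164 * 10^0.7901 = 25.68 m
Therefore the advance distance x = 25.68 m.


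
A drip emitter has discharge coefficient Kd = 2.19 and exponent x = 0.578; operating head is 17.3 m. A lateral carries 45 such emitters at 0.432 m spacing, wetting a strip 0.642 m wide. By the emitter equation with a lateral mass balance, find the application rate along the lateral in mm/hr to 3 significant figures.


Approach: apply the emitter equation with a lateral mass balance, q = Kd*h^x; Q = n*q; rate = Q/(n*spacing*width).
Step 1 — single emitter flow (q = Kd*h^x):
  q = 2.19 * 17.3^0.578 = 11.377 L/hr
Step 2 — total lateral flow: Q = 45 * 11.377 = 511.97 L/hr
Step 3 — wetted area: A = 45 * 0.432 * 0.642 = 12.480 m^2
Step 4 — application rate: Q/A = 511.97/12.480 = 41.0 mm/hr
Therefore the application rate along the lateral = 41.0 mm/hr.


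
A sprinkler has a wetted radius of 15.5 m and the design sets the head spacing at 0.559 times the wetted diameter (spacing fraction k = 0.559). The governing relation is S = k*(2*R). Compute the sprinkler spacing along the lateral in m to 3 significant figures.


S = 0.559 * (2 * 15.5) = 17.3 m
Therefore the sprinkler spacing along the lateral = 17.3 m.


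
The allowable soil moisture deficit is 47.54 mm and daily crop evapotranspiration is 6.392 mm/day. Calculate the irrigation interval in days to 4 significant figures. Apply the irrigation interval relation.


Approach: apply the irrigation interval relation, interval = SMD / ETc.
interval = 47.54 / 6.392 = 7.437 days
Therefore the irrigation interval = 7.437 days.


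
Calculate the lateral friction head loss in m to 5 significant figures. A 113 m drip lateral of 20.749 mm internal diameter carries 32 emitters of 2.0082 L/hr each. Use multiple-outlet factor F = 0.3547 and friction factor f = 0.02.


Approach: apply Darcy-Weisbach with the multiple-outlet F-factor, Q = n*q/(3600*1000) m^3/s; v = Q/A; hf = F*f*(L/D)*(v^2/(2g)).
Q = 32*2.0082/(3600*1000) = 1.785067e-05 m^3/s
A = pi*(20.749e-3/2)^2 = 3.381304e-04 m^2, so v = Q/A = 0.05279226 m/s
hf = 0.3547*0.02*(113/0.020749)*(0.05279226^2/(2*9.81)) = 0.0054880 m
Therefore the lateral friction head loss = 0.0054880 m.


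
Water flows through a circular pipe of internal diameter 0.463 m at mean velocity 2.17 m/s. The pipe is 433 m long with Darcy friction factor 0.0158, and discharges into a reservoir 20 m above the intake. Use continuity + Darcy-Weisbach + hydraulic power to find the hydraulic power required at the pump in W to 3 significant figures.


Approach: apply continuity + Darcy-Weisbach + hydraulic power, Q = A*v; hf = f*(L/D)*(v^2/(2g)); H = static + hf; P = rho*g*Q*H.
Step 1 — flow rate (continuity, Q = A*v):
  A = pi*(0.463/2)^2 = 0.16837 m^2
  Q = 0.16837 * 2.17 = 0.36535 m^3/s
Step 2 — friction head loss (Darcy-Weisbach):
  hf = 0.0158 * (433/0.463) * (2.17^2 / (2*9.81))
  hf = 3.5464 m
Step 3 — total head: H = 20 + 3.5464 = 23.546 m
Step 4 — hydraulic power (P = rho*g*Q*H):
  P = 1000 * 9.81 * 0.36535 * 23.546 = 84400 W
Therefore the hydraulic power required at the pump = 84400 W.


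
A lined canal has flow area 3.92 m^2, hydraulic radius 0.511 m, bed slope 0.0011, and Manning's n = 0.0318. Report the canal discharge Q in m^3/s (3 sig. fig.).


Approach: apply Manning's equation, Q = (1/n)*A*R^(2/3)*S^(1/2).
Q = (1/0.0318) * 3.92 * 0.511^(2/3) * 0.0011^(1/2) = 2.61 m^3/s
Therefore the canal discharge Q = 2.61 m^3/s.


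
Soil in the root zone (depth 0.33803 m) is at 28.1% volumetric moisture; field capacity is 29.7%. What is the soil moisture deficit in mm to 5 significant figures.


Approach: apply the soil moisture deficit relation, SMD = (FC - theta)/100 * depth * 1000.
SMD = (29.7 - 28.1)/100 * 0.33803 * 1000 = 5.4085 mm
Therefore the soil moisture deficit = 5.4085 mm.


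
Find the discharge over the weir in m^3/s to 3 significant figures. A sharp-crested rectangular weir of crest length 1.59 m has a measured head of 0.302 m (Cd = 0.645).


Approach: apply the rectangular weir equation, Q = (2/3)*Cd*L*sqrt(2g)*H^1.5.
Q = (2/3)*0.645*1.59*sqrt(2*9.81)*0.302^1.5 = 0.503 m^3/s
Therefore the discharge over the weir = 0.503 m^3/s.


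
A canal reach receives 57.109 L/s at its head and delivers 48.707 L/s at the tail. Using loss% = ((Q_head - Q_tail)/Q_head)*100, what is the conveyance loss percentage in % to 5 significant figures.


loss = ((57.109 - 48.707)/57.109)*100 = 14.712 %
Therefore the conveyance loss percentage = 14.712 %.


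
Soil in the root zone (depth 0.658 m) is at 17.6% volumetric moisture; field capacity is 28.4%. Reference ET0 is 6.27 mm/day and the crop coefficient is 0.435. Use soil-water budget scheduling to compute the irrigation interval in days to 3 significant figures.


Approach: apply soil-water budget scheduling, SMD = (FC-theta)/100*depth*1000; ETc = ET0*Kc; interval = SMD/ETc.
Step 1 — soil moisture deficit:
  SMD = (28.4 - 17.6)/100 * 0.658 * 1000 = 71.064 mm
Step 2 — daily crop ET (ETc = ET0*Kc):
  ETc = 6.27 * 0.435 = 2.7274 mm/day
Step 3 — irrigation interval (SMD/ETc):
  interval = 71.064 / 2.7274 = 26.1 days
Therefore the irrigation interval = 26.1 days.
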